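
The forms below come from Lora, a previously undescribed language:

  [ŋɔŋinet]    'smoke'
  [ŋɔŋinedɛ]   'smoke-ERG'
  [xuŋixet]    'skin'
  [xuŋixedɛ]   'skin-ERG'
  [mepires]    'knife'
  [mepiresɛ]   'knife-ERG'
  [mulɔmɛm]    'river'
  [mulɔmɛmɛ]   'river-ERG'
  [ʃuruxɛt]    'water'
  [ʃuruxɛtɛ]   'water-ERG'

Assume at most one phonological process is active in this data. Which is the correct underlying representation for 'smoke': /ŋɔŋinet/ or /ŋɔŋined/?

/ŋɔŋined/

In [ŋɔŋinet] and [ŋɔŋinedɛ] the final segment of 'smoke' alternates: [t] ~ [d].
The stem 'water' ([ʃuruxɛt], [ʃuruxɛtɛ]) shows [t] unchanged in both environments, so [t] cannot be basic with [d] derived before the ERG suffix.
The underlying segment must be /d/; voiced obstruents become voiceless word-finally, yielding [t] there.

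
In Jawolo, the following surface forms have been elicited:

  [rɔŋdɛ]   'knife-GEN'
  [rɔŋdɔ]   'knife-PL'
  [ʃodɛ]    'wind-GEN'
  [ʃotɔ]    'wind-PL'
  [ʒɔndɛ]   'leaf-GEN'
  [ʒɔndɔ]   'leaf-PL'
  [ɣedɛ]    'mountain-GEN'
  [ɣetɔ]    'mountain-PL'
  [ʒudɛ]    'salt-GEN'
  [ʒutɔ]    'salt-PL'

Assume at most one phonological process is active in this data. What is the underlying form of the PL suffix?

The PL morpheme has two allomorphs, [-dɔ] and [-tɔ].
The GEN suffix, which begins with [d], is invariant after every stem; so [d] is not altered by any rule here.
The PL suffix is therefore /-tɔ/ underlyingly, with post-nasal voicing: voiceless stops become voiced after a nasal.

/-tɔ/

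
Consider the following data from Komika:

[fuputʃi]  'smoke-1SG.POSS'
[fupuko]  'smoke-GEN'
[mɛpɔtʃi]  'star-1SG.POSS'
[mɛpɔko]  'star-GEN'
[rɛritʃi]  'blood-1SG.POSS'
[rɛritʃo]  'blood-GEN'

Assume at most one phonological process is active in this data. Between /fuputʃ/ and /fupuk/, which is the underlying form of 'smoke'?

/fupuk/

In [fuputʃi] and [fupuko] the final segment of 'smoke' alternates: [tʃ] ~ [k].
Compare 'blood', with invariant [tʃ] in [rɛritʃi] and [rɛritʃo]: an analysis with underlying /tʃ/ and a rule producing [k] before the GEN suffix would wrongly predict alternation here too.
Therefore /k/ is basic and [tʃ] is derived by palatalization before a front vowel (/k/ becomes palato-alveolar [tʃ] before a front vowel).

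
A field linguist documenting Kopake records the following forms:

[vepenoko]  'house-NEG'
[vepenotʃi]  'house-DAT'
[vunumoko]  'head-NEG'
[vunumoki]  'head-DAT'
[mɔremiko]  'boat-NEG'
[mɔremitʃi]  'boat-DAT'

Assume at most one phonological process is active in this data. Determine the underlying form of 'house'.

The stem for 'house' ends in [k] in [vepenoko] but [tʃ] in [vepenotʃi].
If /k/ were underlying and a rule turned it into [tʃ] before the DAT suffix, 'head' would also alternate; but it has [k] in both [vunumoko] and [vunumoki].
The alternation reflects depalatalization: palato-alveolar /tʃ/ becomes [k] when no front vowel follows. /tʃ/ is underlying.
Hence 'house' is /vepenotʃ/ underlyingly.

/vepenotʃ/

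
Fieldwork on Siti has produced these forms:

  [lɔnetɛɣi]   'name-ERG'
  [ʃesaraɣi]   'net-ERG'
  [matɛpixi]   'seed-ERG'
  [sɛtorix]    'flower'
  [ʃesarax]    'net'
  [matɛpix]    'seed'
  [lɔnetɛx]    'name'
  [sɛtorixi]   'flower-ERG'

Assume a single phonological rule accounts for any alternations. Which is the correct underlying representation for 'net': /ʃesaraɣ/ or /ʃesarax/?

/ʃesaraɣ/

'net' shows [x] ~ [ɣ] at the end of the stem ([ʃesarax] vs [ʃesaraɣi]).
But 'flower' keeps [x] in both environments ([sɛtorix], [sɛtorixi]), so there is no rule changing /x/ to [ɣ] before the ERG suffix.
Therefore /ɣ/ is basic and [x] is derived by word-final obstruent devoicing (voiced obstruents become voiceless word-finally).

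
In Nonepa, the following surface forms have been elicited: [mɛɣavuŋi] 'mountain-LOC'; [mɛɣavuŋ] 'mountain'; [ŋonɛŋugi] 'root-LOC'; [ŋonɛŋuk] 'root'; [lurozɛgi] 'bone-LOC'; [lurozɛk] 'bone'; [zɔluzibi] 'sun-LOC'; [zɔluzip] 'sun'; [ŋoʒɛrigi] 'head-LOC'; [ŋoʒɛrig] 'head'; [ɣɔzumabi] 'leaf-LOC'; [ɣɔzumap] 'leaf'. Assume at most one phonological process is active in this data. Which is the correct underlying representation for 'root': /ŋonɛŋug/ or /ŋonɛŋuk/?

/ŋonɛŋuk/

In [ŋonɛŋugi] and [ŋonɛŋuk] the final segment of 'root' alternates: [g] ~ [k].
But 'head' keeps [g] in both environments ([ŋoʒɛrigi], [ŋoʒɛrig]), so there is no rule changing /g/ to [k] in isolation.
So /k/ is underlying, and a rule of intervocalic voicing — voiceless stops become voiced between vowels — gives [g].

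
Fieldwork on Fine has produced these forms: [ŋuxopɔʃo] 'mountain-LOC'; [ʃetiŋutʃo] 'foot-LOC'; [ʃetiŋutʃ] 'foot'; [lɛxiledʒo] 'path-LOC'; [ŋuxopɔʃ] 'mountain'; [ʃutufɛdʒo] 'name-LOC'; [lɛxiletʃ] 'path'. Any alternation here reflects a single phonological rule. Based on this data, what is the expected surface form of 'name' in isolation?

In [lɛxiledʒo] and [lɛxiletʃ] the final segment of 'path' alternates: [dʒ] ~ [tʃ].
Compare 'foot', with invariant [tʃ] in [ʃetiŋutʃo] and [ʃetiŋutʃ]: an analysis with underlying /tʃ/ and a rule producing [dʒ] before the LOC suffix would wrongly predict alternation here too.
So /dʒ/ is underlying, and a rule of word-final obstruent devoicing — voiced obstruents become voiceless word-finally — gives [tʃ].
The one attested form of 'name', [ʃutufɛdʒo], shows underlying /ʃutufɛdʒ/. Applying the same rule word-finally gives [ʃutufɛtʃ].

[ʃutufɛtʃ]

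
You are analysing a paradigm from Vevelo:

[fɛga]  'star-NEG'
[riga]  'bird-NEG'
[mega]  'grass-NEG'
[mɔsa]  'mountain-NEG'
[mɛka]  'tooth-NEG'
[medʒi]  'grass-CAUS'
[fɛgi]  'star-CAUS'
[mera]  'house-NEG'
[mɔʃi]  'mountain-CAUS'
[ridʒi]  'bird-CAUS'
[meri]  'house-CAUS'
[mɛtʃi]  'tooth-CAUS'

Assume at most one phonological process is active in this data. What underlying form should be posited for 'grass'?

/medʒ/

The root 'grass' surfaces as [medʒi] and [mega], with a stem-final [dʒ] ~ [g] alternation.
But 'star' keeps [g] in both environments ([fɛgi], [fɛga]), so there is no rule changing /g/ to [dʒ] before the CAUS suffix.
The underlying segment must be /dʒ/; palato-alveolar /tʃ/, /dʒ/ and /ʃ/ become [k], [g] and [s] when no front vowel follows, yielding [g] there.
The underlying form of 'grass' is therefore /medʒ/.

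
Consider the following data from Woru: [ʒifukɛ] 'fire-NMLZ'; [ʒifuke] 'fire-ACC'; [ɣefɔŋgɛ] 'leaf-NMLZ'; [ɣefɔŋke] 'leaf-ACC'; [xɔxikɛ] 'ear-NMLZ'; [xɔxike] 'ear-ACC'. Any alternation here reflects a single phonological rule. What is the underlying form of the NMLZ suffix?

/-gɛ/

The NMLZ morpheme has two allomorphs, [-gɛ] and [-kɛ].
By contrast the ACC suffix keeps its initial [k] throughout — that segment must be underlying.
The NMLZ suffix is therefore /-gɛ/ underlyingly, with post-vocalic devoicing: voiced stops become voiceless after a vowel.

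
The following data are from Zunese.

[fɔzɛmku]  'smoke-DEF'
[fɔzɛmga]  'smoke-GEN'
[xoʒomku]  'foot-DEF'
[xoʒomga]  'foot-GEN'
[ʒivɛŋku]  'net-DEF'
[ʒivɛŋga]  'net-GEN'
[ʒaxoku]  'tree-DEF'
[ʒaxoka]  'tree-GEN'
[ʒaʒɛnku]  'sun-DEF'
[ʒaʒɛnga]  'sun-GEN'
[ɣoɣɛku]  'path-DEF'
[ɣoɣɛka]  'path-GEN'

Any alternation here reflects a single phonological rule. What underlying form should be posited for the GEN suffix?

/-ga/

The GEN suffix surfaces as [-ga] and [-ka], depending on the final segment of the stem.
By contrast the DEF suffix keeps its initial [k] throughout — that segment must be underlying.
The GEN suffix is therefore /-ga/ underlyingly, with post-vocalic devoicing: voiced stops become voiceless after a vowel.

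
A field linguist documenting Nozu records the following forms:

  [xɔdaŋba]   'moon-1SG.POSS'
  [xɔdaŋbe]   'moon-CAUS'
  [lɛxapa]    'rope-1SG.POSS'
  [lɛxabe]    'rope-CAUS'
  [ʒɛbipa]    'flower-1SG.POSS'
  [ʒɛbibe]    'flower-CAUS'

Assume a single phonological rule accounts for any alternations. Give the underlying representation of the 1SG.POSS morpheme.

/-pa/

The 1SG.POSS morpheme has two allomorphs, [-ba] and [-pa].
By contrast the CAUS suffix keeps its initial [b] throughout — that segment must be underlying.
So the underlying form is /-pa/, and voiceless stops become voiced after a nasal.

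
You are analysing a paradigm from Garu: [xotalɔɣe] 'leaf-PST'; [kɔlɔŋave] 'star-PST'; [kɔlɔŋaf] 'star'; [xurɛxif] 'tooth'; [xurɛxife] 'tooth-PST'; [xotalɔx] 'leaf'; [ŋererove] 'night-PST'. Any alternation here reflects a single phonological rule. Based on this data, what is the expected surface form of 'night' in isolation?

[ŋererof]

'star' shows [v] ~ [f] at the end of the stem ([kɔlɔŋave] vs [kɔlɔŋaf]).
Compare 'tooth', with invariant [f] in [xurɛxife] and [xurɛxif]: an analysis with underlying /f/ and a rule producing [v] before the PST suffix would wrongly predict alternation here too.
Therefore /v/ is basic and [f] is derived by word-final obstruent devoicing (voiced obstruents become voiceless word-finally).
The one attested form of 'night', [ŋererove], shows underlying /ŋererov/. Applying the same rule word-finally gives [ŋererof].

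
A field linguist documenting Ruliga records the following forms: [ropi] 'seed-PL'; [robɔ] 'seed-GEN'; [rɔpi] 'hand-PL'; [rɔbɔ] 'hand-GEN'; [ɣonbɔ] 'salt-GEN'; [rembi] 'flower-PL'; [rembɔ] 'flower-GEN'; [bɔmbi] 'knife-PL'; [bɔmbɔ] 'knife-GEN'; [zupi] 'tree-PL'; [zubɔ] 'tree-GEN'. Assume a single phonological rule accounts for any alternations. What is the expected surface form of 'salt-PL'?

[ɣonbi]

The PL suffix surfaces as [-bi] and [-pi], depending on the final segment of the stem.
The GEN suffix, which begins with [b], is invariant after every stem; so [b] is not altered by any rule here.
So the underlying form is /-pi/, and voiceless stops become voiced after a nasal.
After 'salt', which ends in a nasal, the suffix surfaces as [-bi], giving [ɣonbi].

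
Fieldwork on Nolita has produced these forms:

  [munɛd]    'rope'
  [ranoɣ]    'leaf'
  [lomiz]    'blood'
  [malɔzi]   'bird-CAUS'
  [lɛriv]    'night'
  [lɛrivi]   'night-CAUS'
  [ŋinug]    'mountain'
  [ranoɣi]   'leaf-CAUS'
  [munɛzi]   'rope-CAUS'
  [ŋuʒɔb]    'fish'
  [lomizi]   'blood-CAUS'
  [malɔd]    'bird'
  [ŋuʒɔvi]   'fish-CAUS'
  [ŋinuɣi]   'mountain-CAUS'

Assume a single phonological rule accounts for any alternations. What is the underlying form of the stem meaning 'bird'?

/malɔd/

The stem for 'bird' ends in [d] in [malɔd] but [z] in [malɔzi].
If /z/ were underlying and a rule turned it into [d] in isolation, 'blood' would also alternate; but it has [z] in both [lomiz] and [lomizi].
The underlying segment must be /d/; voiced stops become fricatives between vowels, yielding [z] there.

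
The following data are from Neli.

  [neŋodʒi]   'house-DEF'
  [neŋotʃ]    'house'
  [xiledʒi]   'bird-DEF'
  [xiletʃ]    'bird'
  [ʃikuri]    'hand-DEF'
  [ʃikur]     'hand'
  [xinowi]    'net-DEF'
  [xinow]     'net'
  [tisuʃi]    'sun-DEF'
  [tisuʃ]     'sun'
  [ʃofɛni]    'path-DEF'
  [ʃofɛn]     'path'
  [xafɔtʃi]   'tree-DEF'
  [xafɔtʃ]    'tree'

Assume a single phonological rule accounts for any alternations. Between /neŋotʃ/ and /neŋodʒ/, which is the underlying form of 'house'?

/neŋodʒ/

The stem for 'house' ends in [dʒ] in [neŋodʒi] but [tʃ] in [neŋotʃ].
If /tʃ/ were underlying and a rule turned it into [dʒ] before the DEF suffix, 'tree' would also alternate; but it has [tʃ] in both [xafɔtʃi] and [xafɔtʃ].
The alternation reflects word-final obstruent devoicing: voiced obstruents become voiceless word-finally. /dʒ/ is underlying.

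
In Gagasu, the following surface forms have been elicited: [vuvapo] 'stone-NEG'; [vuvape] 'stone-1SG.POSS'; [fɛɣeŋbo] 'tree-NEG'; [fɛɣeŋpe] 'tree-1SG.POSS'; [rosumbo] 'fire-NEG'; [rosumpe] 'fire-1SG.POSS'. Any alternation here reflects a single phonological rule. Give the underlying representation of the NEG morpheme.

The NEG suffix surfaces as [-bo] and [-po], depending on the final segment of the stem.
By contrast the 1SG.POSS suffix keeps its initial [p] throughout — that segment must be underlying.
So the underlying form is /-bo/, and voiced stops become voiceless after a vowel.

/-bo/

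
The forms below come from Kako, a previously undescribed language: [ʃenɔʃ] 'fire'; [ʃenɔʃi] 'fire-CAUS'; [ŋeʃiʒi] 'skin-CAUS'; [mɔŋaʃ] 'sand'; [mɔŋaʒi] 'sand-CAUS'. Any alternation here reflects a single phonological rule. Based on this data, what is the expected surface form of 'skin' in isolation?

The stem for 'sand' ends in [ʃ] in [mɔŋaʃ] but [ʒ] in [mɔŋaʒi].
But 'fire' keeps [ʃ] in both environments ([ʃenɔʃ], [ʃenɔʃi]), so there is no rule changing /ʃ/ to [ʒ] before the CAUS suffix.
Therefore /ʒ/ is basic and [ʃ] is derived by word-final obstruent devoicing (voiced obstruents become voiceless word-finally).
From [ŋeʃiʒi] the stem 'skin' is /ŋeʃiʒ/; word-finally this yields [ŋeʃiʃ].

[ŋeʃiʃ]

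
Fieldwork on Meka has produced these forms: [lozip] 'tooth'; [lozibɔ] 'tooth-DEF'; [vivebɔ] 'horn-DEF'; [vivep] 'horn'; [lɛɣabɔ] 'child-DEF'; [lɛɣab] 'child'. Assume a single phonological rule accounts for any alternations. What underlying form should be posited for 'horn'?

/vivep/

The root 'horn' surfaces as [vivep] and [vivebɔ], with a stem-final [p] ~ [b] alternation.
If /b/ were underlying and a rule turned it into [p] in isolation, 'child' would also alternate; but it has [b] in both [lɛɣab] and [lɛɣabɔ].
The alternation reflects intervocalic voicing: voiceless stops become voiced between vowels. /p/ is underlying.
The underlying form of 'horn' is therefore /vivep/.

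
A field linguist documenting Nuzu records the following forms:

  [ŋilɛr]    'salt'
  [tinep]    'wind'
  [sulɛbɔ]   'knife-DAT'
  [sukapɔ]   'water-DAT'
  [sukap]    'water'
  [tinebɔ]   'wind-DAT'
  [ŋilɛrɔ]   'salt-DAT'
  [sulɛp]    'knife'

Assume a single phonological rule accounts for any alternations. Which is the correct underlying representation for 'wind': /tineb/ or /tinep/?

The root 'wind' surfaces as [tinep] and [tinebɔ], with a stem-final [p] ~ [b] alternation.
If /p/ were underlying and a rule turned it into [b] before the DAT suffix, 'water' would also alternate; but it has [p] in both [sukap] and [sukapɔ].
The underlying segment must be /b/; voiced obstruents become voiceless word-finally, yielding [p] there.

/tineb/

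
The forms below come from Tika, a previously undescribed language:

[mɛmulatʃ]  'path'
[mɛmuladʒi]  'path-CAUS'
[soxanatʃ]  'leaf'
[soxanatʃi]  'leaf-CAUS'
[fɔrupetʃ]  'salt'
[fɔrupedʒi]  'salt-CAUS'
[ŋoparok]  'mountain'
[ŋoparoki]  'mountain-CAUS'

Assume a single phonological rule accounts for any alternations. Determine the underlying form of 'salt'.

/fɔrupedʒ/

The stem for 'salt' ends in [tʃ] in [fɔrupetʃ] but [dʒ] in [fɔrupedʒi].
The stem 'leaf' ([soxanatʃ], [soxanatʃi]) shows [tʃ] unchanged in both environments, so [tʃ] cannot be basic with [dʒ] derived before the CAUS suffix.
So /dʒ/ is underlying, and a rule of word-final obstruent devoicing — voiced obstruents become voiceless word-finally — gives [tʃ].
So 'salt' = /fɔrupedʒ/.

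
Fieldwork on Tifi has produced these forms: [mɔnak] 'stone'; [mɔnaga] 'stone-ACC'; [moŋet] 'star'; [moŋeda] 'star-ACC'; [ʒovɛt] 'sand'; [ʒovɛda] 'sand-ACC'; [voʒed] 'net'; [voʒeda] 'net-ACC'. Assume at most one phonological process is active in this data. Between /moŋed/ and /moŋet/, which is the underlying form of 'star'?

/moŋet/

'star' shows [t] ~ [d] at the end of the stem ([moŋet] vs [moŋeda]).
Compare 'net', with invariant [d] in [voʒed] and [voʒeda]: an analysis with underlying /d/ and a rule producing [t] in isolation would wrongly predict alternation here too.
The underlying segment must be /t/; voiceless stops become voiced between vowels, yielding [d] there.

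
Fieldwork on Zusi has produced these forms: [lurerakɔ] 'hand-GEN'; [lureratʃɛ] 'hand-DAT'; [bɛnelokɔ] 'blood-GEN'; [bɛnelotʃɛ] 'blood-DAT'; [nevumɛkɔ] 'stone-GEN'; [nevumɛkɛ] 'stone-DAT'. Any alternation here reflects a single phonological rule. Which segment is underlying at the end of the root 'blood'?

/tʃ/

The stem for 'blood' ends in [k] in [bɛnelokɔ] but [tʃ] in [bɛnelotʃɛ].
Compare 'stone', with invariant [k] in [nevumɛkɔ] and [nevumɛkɛ]: an analysis with underlying /k/ and a rule producing [tʃ] before the DAT suffix would wrongly predict alternation here too.
The underlying segment must be /tʃ/; palato-alveolar /tʃ/ becomes [k] when no front vowel follows, yielding [k] there.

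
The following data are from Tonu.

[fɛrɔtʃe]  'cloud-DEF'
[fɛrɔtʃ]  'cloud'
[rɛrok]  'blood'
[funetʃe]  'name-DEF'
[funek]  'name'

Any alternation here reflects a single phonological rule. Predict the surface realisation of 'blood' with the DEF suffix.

[rɛrotʃe]

The stem for 'name' ends in [tʃ] in [funetʃe] but [k] in [funek].
If /tʃ/ were underlying and a rule turned it into [k] in isolation, 'cloud' would also alternate; but it has [tʃ] in both [fɛrɔtʃe] and [fɛrɔtʃ].
So /k/ is underlying, and a rule of palatalization before a front vowel — /k/ becomes palato-alveolar [tʃ] before a front vowel — gives [tʃ].
From [rɛrok] the stem 'blood' is /rɛrok/; before a front vowel this yields [rɛrotʃe].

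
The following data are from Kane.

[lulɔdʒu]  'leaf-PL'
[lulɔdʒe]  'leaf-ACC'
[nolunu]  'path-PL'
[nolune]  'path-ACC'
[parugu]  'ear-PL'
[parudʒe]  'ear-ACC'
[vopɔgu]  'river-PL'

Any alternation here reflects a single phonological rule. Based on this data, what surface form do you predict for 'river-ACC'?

'ear' shows [g] ~ [dʒ] at the end of the stem ([parugu] vs [parudʒe]).
The stem 'leaf' ([lulɔdʒu], [lulɔdʒe]) shows [dʒ] unchanged in both environments, so [dʒ] cannot be basic with [g] derived before the PL suffix.
Therefore /g/ is basic and [dʒ] is derived by palatalization before a front vowel (/g/ becomes palato-alveolar [dʒ] before a front vowel).
From [vopɔgu] the stem 'river' is /vopɔg/; before a front vowel this yields [vopɔdʒe].

[vopɔdʒe]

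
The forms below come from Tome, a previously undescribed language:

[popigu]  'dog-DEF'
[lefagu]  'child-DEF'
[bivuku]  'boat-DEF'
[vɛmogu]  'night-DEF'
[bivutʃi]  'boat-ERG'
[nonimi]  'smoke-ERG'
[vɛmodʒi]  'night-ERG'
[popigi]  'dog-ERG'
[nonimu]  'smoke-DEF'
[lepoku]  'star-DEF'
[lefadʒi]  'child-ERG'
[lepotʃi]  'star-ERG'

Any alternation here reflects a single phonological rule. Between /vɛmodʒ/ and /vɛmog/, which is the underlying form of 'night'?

The stem for 'night' ends in [dʒ] in [vɛmodʒi] but [g] in [vɛmogu].
If /g/ were underlying and a rule turned it into [dʒ] before the ERG suffix, 'dog' would also alternate; but it has [g] in both [popigi] and [popigu].
So /dʒ/ is underlying, and a rule of depalatalization — palato-alveolar /tʃ/ and /dʒ/ become [k] and [g] when no front vowel follows — gives [g].

/vɛmodʒ/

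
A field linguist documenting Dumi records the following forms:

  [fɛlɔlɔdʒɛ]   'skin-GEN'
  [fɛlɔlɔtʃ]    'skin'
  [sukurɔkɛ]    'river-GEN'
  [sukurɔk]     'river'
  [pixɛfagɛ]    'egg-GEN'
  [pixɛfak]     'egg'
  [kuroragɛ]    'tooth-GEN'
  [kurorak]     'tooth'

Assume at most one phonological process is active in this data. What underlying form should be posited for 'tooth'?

The stem for 'tooth' ends in [g] in [kuroragɛ] but [k] in [kurorak].
But 'river' keeps [k] in both environments ([sukurɔkɛ], [sukurɔk]), so there is no rule changing /k/ to [g] before the GEN suffix.
The alternation reflects word-final obstruent devoicing: voiced obstruents become voiceless word-finally. /g/ is underlying.

/kurorag/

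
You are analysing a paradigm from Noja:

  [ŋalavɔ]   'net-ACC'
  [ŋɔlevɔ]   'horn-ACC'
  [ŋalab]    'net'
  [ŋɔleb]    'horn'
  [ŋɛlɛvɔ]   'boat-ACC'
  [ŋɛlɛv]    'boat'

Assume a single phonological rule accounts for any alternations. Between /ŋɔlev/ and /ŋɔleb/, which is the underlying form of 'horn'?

The stem for 'horn' ends in [v] in [ŋɔlevɔ] but [b] in [ŋɔleb].
If /v/ were underlying and a rule turned it into [b] in isolation, 'boat' would also alternate; but it has [v] in both [ŋɛlɛvɔ] and [ŋɛlɛv].
So /b/ is underlying, and a rule of intervocalic spirantization — voiced stops become fricatives between vowels — gives [v].

/ŋɔleb/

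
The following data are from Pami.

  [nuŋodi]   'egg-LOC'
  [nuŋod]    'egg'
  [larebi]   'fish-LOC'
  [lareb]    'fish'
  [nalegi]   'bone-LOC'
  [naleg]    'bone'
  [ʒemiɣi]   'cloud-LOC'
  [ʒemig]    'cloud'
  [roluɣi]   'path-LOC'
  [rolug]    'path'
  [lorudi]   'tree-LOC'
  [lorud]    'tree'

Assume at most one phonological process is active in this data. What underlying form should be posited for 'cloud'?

In [ʒemiɣi] and [ʒemig] the final segment of 'cloud' alternates: [ɣ] ~ [g].
If /g/ were underlying and a rule turned it into [ɣ] before the LOC suffix, 'bone' would also alternate; but it has [g] in both [nalegi] and [naleg].
The underlying segment must be /ɣ/; voiced fricatives become stops word-finally, yielding [g] there.
The underlying form of 'cloud' is therefore /ʒemiɣ/.

/ʒemiɣ/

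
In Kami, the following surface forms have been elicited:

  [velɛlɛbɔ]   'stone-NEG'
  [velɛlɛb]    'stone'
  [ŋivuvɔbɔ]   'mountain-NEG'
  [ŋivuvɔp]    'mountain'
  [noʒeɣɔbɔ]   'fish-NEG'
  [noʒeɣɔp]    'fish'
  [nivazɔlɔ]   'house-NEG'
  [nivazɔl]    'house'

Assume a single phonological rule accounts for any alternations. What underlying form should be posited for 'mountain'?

/ŋivuvɔp/

The root 'mountain' surfaces as [ŋivuvɔbɔ] and [ŋivuvɔp], with a stem-final [b] ~ [p] alternation.
But 'stone' keeps [b] in both environments ([velɛlɛbɔ], [velɛlɛb]), so there is no rule changing /b/ to [p] in isolation.
The underlying segment must be /p/; voiceless stops become voiced between vowels, yielding [b] there.
The underlying form of 'mountain' is therefore /ŋivuvɔp/.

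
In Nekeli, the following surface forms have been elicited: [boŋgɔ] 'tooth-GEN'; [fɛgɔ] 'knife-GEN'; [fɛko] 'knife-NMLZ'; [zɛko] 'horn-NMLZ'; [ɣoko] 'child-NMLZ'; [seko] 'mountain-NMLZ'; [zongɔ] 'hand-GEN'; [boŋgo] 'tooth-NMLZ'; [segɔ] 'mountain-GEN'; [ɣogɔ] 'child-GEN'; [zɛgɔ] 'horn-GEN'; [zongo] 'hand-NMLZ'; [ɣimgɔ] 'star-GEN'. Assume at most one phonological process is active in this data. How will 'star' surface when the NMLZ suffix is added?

The NMLZ suffix surfaces as [-go] and [-ko], depending on the final segment of the stem.
By contrast the GEN suffix keeps its initial [g] throughout — that segment must be underlying.
So the underlying form is /-ko/, and voiceless stops become voiced after a nasal.
After 'star', which ends in a nasal, the suffix surfaces as [-go], giving [ɣimgo].

[ɣimgo]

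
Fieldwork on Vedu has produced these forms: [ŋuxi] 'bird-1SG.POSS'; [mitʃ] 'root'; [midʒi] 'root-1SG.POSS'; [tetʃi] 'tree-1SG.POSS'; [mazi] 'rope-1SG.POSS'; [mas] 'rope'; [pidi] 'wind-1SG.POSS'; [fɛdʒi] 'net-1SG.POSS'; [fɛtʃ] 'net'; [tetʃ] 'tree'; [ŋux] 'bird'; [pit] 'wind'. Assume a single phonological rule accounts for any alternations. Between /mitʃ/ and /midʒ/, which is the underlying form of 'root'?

/midʒ/

In [mitʃ] and [midʒi] the final segment of 'root' alternates: [tʃ] ~ [dʒ].
But 'tree' keeps [tʃ] in both environments ([tetʃ], [tetʃi]), so there is no rule changing /tʃ/ to [dʒ] before the 1SG.POSS suffix.
The alternation reflects word-final obstruent devoicing: voiced obstruents become voiceless word-finally. /dʒ/ is underlying.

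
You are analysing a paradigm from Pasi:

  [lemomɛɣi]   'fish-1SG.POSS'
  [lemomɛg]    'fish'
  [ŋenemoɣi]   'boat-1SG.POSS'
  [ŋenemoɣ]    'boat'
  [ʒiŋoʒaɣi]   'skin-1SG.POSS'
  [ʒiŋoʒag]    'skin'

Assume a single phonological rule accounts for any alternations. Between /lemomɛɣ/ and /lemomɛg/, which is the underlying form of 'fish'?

In [lemomɛɣi] and [lemomɛg] the final segment of 'fish' alternates: [ɣ] ~ [g].
But 'boat' keeps [ɣ] in both environments ([ŋenemoɣi], [ŋenemoɣ]), so there is no rule changing /ɣ/ to [g] in isolation.
Therefore /g/ is basic and [ɣ] is derived by intervocalic spirantization (voiced stops become fricatives between vowels).

/lemomɛg/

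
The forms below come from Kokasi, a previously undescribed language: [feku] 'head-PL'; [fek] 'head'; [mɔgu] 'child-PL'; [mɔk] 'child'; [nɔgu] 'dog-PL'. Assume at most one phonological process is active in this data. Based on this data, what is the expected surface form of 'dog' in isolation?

[nɔk]

In [mɔgu] and [mɔk] the final segment of 'child' alternates: [g] ~ [k].
The stem 'head' ([feku], [fek]) shows [k] unchanged in both environments, so [k] cannot be basic with [g] derived before the PL suffix.
So /g/ is underlying, and a rule of word-final obstruent devoicing — voiced obstruents become voiceless word-finally — gives [k].
From [nɔgu] the stem 'dog' is /nɔg/; word-finally this yields [nɔk].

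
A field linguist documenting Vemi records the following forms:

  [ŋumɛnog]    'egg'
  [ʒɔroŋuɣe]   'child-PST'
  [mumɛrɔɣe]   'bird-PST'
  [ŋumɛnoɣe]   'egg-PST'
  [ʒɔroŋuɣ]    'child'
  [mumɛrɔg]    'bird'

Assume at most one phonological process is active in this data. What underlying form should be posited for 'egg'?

/ŋumɛnog/

The stem for 'egg' ends in [g] in [ŋumɛnog] but [ɣ] in [ŋumɛnoɣe].
Compare 'child', with invariant [ɣ] in [ʒɔroŋuɣ] and [ʒɔroŋuɣe]: an analysis with underlying /ɣ/ and a rule producing [g] in isolation would wrongly predict alternation here too.
The underlying segment must be /g/; voiced stops become fricatives between vowels, yielding [ɣ] there.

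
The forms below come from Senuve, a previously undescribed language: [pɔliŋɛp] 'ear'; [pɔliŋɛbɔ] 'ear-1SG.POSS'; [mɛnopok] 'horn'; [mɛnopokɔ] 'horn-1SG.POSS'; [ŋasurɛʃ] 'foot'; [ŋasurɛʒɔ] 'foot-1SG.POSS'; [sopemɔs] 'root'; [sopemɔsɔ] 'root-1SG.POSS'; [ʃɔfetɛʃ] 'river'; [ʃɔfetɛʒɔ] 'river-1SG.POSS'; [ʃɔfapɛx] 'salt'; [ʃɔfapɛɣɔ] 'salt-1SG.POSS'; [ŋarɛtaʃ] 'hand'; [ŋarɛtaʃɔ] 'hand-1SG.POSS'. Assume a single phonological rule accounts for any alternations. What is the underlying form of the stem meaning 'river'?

In [ʃɔfetɛʃ] and [ʃɔfetɛʒɔ] the final segment of 'river' alternates: [ʃ] ~ [ʒ].
If /ʃ/ were underlying and a rule turned it into [ʒ] before the 1SG.POSS suffix, 'hand' would also alternate; but it has [ʃ] in both [ŋarɛtaʃ] and [ŋarɛtaʃɔ].
The underlying segment must be /ʒ/; voiced obstruents become voiceless word-finally, yielding [ʃ] there.

/ʃɔfetɛʒ/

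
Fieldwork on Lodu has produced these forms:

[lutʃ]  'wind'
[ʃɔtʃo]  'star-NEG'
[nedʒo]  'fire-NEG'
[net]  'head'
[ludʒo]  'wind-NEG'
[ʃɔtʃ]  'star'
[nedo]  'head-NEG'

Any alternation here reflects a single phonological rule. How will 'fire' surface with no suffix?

The root 'wind' surfaces as [ludʒo] and [lutʃ], with a stem-final [dʒ] ~ [tʃ] alternation.
The stem 'star' ([ʃɔtʃo], [ʃɔtʃ]) shows [tʃ] unchanged in both environments, so [tʃ] cannot be basic with [dʒ] derived before the NEG suffix.
The underlying segment must be /dʒ/; voiced obstruents become voiceless word-finally, yielding [tʃ] there.
From [nedʒo] the stem 'fire' is /nedʒ/; word-finally this yields [netʃ].

[netʃ]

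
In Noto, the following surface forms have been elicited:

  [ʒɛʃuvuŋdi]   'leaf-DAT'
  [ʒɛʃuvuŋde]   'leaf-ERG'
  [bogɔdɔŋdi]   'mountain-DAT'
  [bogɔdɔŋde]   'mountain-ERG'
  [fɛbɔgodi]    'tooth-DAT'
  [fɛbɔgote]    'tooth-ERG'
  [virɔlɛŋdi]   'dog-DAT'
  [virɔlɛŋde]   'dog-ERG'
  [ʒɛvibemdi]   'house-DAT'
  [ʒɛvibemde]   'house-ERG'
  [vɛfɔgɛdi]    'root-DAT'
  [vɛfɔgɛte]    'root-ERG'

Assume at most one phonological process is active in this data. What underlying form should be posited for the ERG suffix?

/-te/

The ERG suffix surfaces as [-de] and [-te], depending on the final segment of the stem.
By contrast the DAT suffix keeps its initial [d] throughout — that segment must be underlying.
So the underlying form is /-te/, and voiceless stops become voiced after a nasal.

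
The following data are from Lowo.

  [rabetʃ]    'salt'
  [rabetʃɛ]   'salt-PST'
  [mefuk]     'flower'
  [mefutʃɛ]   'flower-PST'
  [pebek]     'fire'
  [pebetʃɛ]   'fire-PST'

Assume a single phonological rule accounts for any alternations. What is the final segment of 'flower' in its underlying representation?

/k/

The root 'flower' surfaces as [mefuk] and [mefutʃɛ], with a stem-final [k] ~ [tʃ] alternation.
But 'salt' keeps [tʃ] in both environments ([rabetʃ], [rabetʃɛ]), so there is no rule changing /tʃ/ to [k] in isolation.
The underlying segment must be /k/; /k/ becomes palato-alveolar [tʃ] before a front vowel, yielding [tʃ] there.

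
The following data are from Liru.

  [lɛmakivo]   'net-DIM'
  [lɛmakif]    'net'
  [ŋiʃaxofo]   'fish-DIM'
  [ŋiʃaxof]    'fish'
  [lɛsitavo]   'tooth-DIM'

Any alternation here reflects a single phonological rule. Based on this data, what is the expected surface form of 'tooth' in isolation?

In [lɛmakivo] and [lɛmakif] the final segment of 'net' alternates: [v] ~ [f].
But 'fish' keeps [f] in both environments ([ŋiʃaxofo], [ŋiʃaxof]), so there is no rule changing /f/ to [v] before the DIM suffix.
The alternation reflects word-final obstruent devoicing: voiced obstruents become voiceless word-finally. /v/ is underlying.
From [lɛsitavo] the stem 'tooth' is /lɛsitav/; word-finally this yields [lɛsitaf].

[lɛsitaf]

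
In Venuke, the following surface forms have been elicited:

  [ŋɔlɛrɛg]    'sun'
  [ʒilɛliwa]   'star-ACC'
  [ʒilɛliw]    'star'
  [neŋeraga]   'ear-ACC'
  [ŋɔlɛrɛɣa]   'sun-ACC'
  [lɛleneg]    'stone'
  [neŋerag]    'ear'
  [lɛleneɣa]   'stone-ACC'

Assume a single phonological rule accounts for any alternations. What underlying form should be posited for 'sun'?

/ŋɔlɛrɛɣ/

'sun' shows [g] ~ [ɣ] at the end of the stem ([ŋɔlɛrɛg] vs [ŋɔlɛrɛɣa]).
If /g/ were underlying and a rule turned it into [ɣ] before the ACC suffix, 'ear' would also alternate; but it has [g] in both [neŋerag] and [neŋeraga].
So /ɣ/ is underlying, and a rule of word-final hardening — voiced fricatives become stops word-finally — gives [g].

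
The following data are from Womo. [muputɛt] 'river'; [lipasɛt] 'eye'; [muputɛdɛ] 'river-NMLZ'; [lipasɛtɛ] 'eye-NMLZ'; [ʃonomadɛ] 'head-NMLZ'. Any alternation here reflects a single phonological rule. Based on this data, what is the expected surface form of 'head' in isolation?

[ʃonomat]

The stem for 'river' ends in [t] in [muputɛt] but [d] in [muputɛdɛ].
The stem 'eye' ([lipasɛt], [lipasɛtɛ]) shows [t] unchanged in both environments, so [t] cannot be basic with [d] derived before the NMLZ suffix.
So /d/ is underlying, and a rule of word-final obstruent devoicing — voiced obstruents become voiceless word-finally — gives [t].
From [ʃonomadɛ] the stem 'head' is /ʃonomad/; word-finally this yields [ʃonomat].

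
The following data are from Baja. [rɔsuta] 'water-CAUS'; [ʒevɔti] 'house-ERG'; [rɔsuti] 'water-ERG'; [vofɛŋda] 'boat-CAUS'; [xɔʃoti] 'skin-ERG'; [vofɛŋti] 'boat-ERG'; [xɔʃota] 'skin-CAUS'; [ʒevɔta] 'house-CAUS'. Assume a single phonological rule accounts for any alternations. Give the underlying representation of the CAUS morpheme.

The CAUS morpheme has two allomorphs, [-da] and [-ta].
The ERG suffix, which begins with [t], is invariant after every stem; so [t] is not altered by any rule here.
The CAUS suffix is therefore /-da/ underlyingly, with post-vocalic devoicing: voiced stops become voiceless after a vowel.

/-da/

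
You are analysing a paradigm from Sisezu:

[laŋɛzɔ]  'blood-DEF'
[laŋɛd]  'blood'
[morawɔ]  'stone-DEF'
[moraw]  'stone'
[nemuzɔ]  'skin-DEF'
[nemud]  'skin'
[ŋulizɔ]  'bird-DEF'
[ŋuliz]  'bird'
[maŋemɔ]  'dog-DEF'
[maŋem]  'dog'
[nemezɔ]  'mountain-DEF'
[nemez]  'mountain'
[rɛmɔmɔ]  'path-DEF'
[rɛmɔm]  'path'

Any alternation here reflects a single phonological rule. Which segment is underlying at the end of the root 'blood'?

/d/

The root 'blood' surfaces as [laŋɛzɔ] and [laŋɛd], with a stem-final [z] ~ [d] alternation.
If /z/ were underlying and a rule turned it into [d] in isolation, 'bird' would also alternate; but it has [z] in both [ŋulizɔ] and [ŋuliz].
So /d/ is underlying, and a rule of intervocalic spirantization — voiced stops become fricatives between vowels — gives [z].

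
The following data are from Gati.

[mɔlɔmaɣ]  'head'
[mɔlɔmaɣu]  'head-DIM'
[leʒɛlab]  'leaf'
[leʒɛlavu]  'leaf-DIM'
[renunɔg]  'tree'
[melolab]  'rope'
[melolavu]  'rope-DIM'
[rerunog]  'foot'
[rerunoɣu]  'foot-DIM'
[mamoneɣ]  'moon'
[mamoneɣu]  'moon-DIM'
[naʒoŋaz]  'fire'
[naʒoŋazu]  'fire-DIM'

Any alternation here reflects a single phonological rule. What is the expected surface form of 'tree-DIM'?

The root 'foot' surfaces as [rerunog] and [rerunoɣu], with a stem-final [g] ~ [ɣ] alternation.
The stem 'moon' ([mamoneɣ], [mamoneɣu]) shows [ɣ] unchanged in both environments, so [ɣ] cannot be basic with [g] derived in isolation.
Therefore /g/ is basic and [ɣ] is derived by intervocalic spirantization (voiced stops become fricatives between vowels).
From [renunɔg] the stem 'tree' is /renunɔg/; between vowels this yields [renunɔɣu].

[renunɔɣu]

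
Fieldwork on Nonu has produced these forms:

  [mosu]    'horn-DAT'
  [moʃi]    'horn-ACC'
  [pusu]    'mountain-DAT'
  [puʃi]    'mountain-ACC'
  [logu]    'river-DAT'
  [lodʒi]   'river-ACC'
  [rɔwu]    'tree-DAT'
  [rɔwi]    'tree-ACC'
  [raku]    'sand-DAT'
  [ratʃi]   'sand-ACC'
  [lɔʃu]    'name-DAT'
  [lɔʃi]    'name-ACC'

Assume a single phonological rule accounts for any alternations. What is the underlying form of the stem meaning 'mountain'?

/pus/

The stem for 'mountain' ends in [s] in [pusu] but [ʃ] in [puʃi].
If /ʃ/ were underlying and a rule turned it into [s] before the DAT suffix, 'name' would also alternate; but it has [ʃ] in both [lɔʃu] and [lɔʃi].
The underlying segment must be /s/; /k/, /g/ and /s/ become palato-alveolar [tʃ], [dʒ] and [ʃ] before a front vowel, yielding [ʃ] there.
Hence 'mountain' is /pus/ underlyingly.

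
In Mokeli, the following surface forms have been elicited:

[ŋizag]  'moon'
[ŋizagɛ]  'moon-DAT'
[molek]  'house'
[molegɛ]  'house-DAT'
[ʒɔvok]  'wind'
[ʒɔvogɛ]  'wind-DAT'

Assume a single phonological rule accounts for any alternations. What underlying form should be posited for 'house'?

The stem for 'house' ends in [k] in [molek] but [g] in [molegɛ].
But 'moon' keeps [g] in both environments ([ŋizag], [ŋizagɛ]), so there is no rule changing /g/ to [k] in isolation.
So /k/ is underlying, and a rule of intervocalic voicing — voiceless stops become voiced between vowels — gives [g].

/molek/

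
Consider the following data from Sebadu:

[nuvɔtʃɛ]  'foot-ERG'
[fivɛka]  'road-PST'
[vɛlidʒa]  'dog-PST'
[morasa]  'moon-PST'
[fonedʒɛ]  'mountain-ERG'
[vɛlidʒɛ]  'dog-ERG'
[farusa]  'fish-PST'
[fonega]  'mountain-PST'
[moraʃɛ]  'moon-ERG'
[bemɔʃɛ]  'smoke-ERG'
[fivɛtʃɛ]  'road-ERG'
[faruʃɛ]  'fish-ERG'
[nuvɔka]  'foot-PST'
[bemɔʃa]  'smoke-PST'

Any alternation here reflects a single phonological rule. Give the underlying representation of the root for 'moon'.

The stem for 'moon' ends in [s] in [morasa] but [ʃ] in [moraʃɛ].
If /ʃ/ were underlying and a rule turned it into [s] before the PST suffix, 'smoke' would also alternate; but it has [ʃ] in both [bemɔʃa] and [bemɔʃɛ].
The alternation reflects palatalization before a front vowel: /k/, /g/ and /s/ become palato-alveolar [tʃ], [dʒ] and [ʃ] before a front vowel. /s/ is underlying.
The underlying form of 'moon' is therefore /moras/.

/moras/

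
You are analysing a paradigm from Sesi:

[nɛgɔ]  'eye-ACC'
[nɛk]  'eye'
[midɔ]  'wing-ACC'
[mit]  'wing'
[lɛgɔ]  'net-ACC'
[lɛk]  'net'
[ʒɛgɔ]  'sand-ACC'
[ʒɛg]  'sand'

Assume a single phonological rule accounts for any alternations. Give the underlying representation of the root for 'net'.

The stem for 'net' ends in [g] in [lɛgɔ] but [k] in [lɛk].
If /g/ were underlying and a rule turned it into [k] in isolation, 'sand' would also alternate; but it has [g] in both [ʒɛgɔ] and [ʒɛg].
The alternation reflects intervocalic voicing: voiceless stops become voiced between vowels. /k/ is underlying.
Hence 'net' is /lɛk/ underlyingly.

/lɛk/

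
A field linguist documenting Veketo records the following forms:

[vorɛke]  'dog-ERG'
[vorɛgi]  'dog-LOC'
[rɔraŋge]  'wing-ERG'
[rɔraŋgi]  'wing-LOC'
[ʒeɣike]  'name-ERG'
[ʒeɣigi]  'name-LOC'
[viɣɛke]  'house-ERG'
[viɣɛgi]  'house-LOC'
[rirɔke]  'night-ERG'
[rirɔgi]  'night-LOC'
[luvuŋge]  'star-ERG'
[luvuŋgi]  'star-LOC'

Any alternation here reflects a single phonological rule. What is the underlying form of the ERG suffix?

/-ke/

The ERG suffix surfaces as [-ge] and [-ke], depending on the final segment of the stem.
The LOC suffix, which begins with [g], is invariant after every stem; so [g] is not altered by any rule here.
So the underlying form is /-ke/, and voiceless stops become voiced after a nasal.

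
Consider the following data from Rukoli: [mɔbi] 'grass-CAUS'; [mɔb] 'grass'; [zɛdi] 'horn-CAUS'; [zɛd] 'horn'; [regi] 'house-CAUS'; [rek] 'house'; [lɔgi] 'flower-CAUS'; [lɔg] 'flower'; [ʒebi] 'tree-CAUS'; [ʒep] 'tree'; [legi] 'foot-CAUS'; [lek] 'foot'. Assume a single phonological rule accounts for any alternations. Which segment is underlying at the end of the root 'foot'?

The stem for 'foot' ends in [g] in [legi] but [k] in [lek].
If /g/ were underlying and a rule turned it into [k] in isolation, 'flower' would also alternate; but it has [g] in both [lɔgi] and [lɔg].
Therefore /k/ is basic and [g] is derived by intervocalic voicing (voiceless stops become voiced between vowels).

/k/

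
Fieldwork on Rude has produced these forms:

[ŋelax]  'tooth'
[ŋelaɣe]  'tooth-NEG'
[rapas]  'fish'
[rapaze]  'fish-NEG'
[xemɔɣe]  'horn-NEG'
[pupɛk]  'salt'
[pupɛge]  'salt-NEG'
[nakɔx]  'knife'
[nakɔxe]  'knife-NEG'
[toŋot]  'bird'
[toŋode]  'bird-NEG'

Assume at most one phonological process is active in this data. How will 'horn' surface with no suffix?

[xemɔx]

In [ŋelax] and [ŋelaɣe] the final segment of 'tooth' alternates: [x] ~ [ɣ].
Compare 'knife', with invariant [x] in [nakɔx] and [nakɔxe]: an analysis with underlying /x/ and a rule producing [ɣ] before the NEG suffix would wrongly predict alternation here too.
The alternation reflects word-final obstruent devoicing: voiced obstruents become voiceless word-finally. /ɣ/ is underlying.
The one attested form of 'horn', [xemɔɣe], shows underlying /xemɔɣ/. Applying the same rule word-finally gives [xemɔx].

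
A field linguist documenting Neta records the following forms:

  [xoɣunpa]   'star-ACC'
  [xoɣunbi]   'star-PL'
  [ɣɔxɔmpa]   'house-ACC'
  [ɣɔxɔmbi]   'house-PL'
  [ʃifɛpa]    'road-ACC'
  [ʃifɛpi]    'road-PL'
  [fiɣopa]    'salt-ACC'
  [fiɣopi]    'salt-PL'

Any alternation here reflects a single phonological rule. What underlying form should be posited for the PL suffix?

/-bi/

The PL suffix surfaces as [-bi] and [-pi], depending on the final segment of the stem.
By contrast the ACC suffix keeps its initial [p] throughout — that segment must be underlying.
The PL suffix is therefore /-bi/ underlyingly, with post-vocalic devoicing: voiced stops become voiceless after a vowel.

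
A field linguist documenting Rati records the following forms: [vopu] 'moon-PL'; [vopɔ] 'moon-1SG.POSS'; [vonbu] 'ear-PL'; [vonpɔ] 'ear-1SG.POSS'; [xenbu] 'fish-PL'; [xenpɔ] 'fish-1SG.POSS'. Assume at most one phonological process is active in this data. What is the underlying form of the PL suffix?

/-bu/

The PL morpheme has two allomorphs, [-bu] and [-pu].
By contrast the 1SG.POSS suffix keeps its initial [p] throughout — that segment must be underlying.
So the underlying form is /-bu/, and voiced stops become voiceless after a vowel.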